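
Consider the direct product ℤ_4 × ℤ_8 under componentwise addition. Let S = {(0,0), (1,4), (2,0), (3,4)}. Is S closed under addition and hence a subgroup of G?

Yes

|S| = 4 divides |G| = 32, consistent with Lagrange.
S contains the identity, every element's inverse is in S, and S is closed under +: it is a subgroup.
In fact S = ⟨(3,4)⟩.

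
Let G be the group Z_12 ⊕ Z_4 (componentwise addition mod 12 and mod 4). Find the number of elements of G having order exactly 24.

0

An element (a,b) has order lcm(ord(a), ord(b)); count pairs with lcm equal to 24.
Enumerating gives 0 such elements.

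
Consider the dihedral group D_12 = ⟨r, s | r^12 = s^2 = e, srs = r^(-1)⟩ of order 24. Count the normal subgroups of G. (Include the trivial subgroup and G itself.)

G has 34 subgroups. Checking conjugation-invariance by order — order 1: 1/1 normal; order 2: 1/13 normal; order 3: 1/1 normal; order 4: 1/7 normal; order 6: 1/5 normal; order 8: 0/3 normal; order 12: 3/3 normal; order 24: 1/1 normal.
Total normal subgroups: 9.

9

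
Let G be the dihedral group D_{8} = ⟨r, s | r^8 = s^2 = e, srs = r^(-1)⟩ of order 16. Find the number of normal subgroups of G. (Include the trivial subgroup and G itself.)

G has 19 subgroups. Checking conjugation-invariance by order — order 1: 1/1 normal; order 2: 1/9 normal; order 4: 1/5 normal; order 8: 3/3 normal; order 16: 1/1 normal.
Total normal subgroups: 7.

7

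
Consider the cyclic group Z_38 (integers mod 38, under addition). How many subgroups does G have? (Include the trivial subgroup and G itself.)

4

A cyclic group of order 38 has exactly one subgroup for each divisor of 38.
Divisors of 38: 1, 2, 19, 38.
So Z_38 has 4 subgroups.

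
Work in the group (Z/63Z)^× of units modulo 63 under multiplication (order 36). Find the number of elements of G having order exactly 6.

Enumerating element orders in G gives 24 elements of order 6.

24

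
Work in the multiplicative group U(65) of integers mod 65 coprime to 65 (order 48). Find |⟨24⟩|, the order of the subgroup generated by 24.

Compute successive powers of 24 mod 65: 24, 56, 44, 16, 59, 51, 54, 61, …; 24^12 ≡ 1 (mod 65).
So |⟨24⟩| = 12.

12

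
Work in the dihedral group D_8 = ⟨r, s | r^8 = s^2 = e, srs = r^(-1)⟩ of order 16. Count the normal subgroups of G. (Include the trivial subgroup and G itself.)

G has 19 subgroups. Checking conjugation-invariance by order — order 1: 1/1 normal; order 2: 1/9 normal; order 4: 1/5 normal; order 8: 3/3 normal; order 16: 1/1 normal.
Total normal subgroups: 7.

7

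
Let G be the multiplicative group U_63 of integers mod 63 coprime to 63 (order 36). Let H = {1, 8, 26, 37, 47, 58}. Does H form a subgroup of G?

No

26 ∈ H but its inverse 17 ∉ H, so H is not a subgroup.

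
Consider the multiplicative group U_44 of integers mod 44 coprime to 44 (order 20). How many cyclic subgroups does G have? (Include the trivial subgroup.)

8

Each element a generates a cyclic subgroup ⟨a⟩; distinct elements may generate the same one (a cyclic group of order d has φ(d) generators).
Cyclic subgroups by order — order 1: 1; order 2: 3; order 5: 1; order 10: 3.
Total: 8.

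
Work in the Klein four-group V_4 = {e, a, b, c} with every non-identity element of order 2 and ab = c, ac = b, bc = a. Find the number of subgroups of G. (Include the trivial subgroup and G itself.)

5

|G| = 4, so by Lagrange every subgroup order divides 4. Divisors: 1, 2, 4.
Subgroups by order — order 1: 1; order 2: 3; order 4: 1.
Total: 1 + 3 + 1 = 5.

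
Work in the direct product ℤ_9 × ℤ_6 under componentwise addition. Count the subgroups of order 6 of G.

4

|G| = 54 and 6 | 54, so subgroups of order 6 are possible by Lagrange.
The subgroups of order 6 are: {(0,0), (0,1), (0,2), (0,3), (0,4), (0,5)}; {(0,0), (0,3), (3,0), (3,3), (6,0), (6,3)}; {(0,0), (0,3), (3,1), (3,4), (6,2), (6,5)}; {(0,0), (0,3), (3,2), (3,5), (6,1), (6,4)}.
So G has 4 subgroups of order 6.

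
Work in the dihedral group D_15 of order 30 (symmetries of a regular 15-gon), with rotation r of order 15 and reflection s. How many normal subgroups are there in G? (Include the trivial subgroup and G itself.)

5

G has 28 subgroups. Checking conjugation-invariance by order — order 1: 1/1 normal; order 2: 0/15 normal; order 3: 1/1 normal; order 5: 1/1 normal; order 6: 0/5 normal; order 10: 0/3 normal; order 15: 1/1 normal; order 30: 1/1 normal.
Total normal subgroups: 5.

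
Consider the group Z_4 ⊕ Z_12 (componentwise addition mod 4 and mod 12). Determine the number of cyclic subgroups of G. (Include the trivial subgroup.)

20

Each element a generates a cyclic subgroup ⟨a⟩; distinct elements may generate the same one (a cyclic group of order d has φ(d) generators).
Cyclic subgroups by order — order 1: 1; order 2: 3; order 3: 1; order 4: 6; order 6: 3; order 12: 6.
Total: 20.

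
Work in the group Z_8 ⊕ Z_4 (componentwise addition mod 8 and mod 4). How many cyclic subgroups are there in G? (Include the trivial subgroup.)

Each element a generates a cyclic subgroup ⟨a⟩; distinct elements may generate the same one (a cyclic group of order d has φ(d) generators).
Cyclic subgroups by order — order 1: 1; order 2: 3; order 4: 6; order 8: 4.
Total: 14.

14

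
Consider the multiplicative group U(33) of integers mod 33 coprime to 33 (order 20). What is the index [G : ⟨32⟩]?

|⟨32⟩| = 2 and |G| = 20.
By Lagrange, [G : H] = |G|/|H| = 20/2 = 10.

10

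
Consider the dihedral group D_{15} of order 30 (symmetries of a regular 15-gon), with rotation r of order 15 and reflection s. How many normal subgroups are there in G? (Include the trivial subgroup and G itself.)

G has 28 subgroups. Checking conjugation-invariance by order — order 1: 1/1 normal; order 2: 0/15 normal; order 3: 1/1 normal; order 5: 1/1 normal; order 6: 0/5 normal; order 10: 0/3 normal; order 15: 1/1 normal; order 30: 1/1 normal.
Total normal subgroups: 5.

5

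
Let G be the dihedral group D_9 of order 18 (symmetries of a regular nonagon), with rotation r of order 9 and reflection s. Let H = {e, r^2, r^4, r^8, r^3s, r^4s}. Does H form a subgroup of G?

r^4 ∈ H but its inverse r^5 ∉ H, so H is not a subgroup.

No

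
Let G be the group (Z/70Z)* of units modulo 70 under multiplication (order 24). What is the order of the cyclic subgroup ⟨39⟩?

6

Compute successive powers of 39 mod 70: 39, 51, 29, 11, 9, 1; 39^6 ≡ 1 (mod 70).
So |⟨39⟩| = 6.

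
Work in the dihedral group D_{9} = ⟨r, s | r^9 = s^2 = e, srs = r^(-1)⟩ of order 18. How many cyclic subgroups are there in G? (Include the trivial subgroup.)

12

A cyclic subgroup of order d is generated by each of its φ(d) elements of order d, so the cyclic subgroups of order d number (#elements of order d)/φ(d).
Cyclic subgroups by order — order 1: 1; order 2: 9; order 3: 1; order 9: 1.
Total: 12.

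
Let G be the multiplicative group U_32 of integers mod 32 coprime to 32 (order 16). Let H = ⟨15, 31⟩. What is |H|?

4

|⟨15⟩| = 2 and |⟨31⟩| = 2, so |H| is a multiple of lcm(2, 2) = 2 and divides |G| = 16.
Closing under the operation: H = {1, 15, 17, 31}, so |H| = 4.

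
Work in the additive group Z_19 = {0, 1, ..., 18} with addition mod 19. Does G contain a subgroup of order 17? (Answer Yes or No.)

No

17 does not divide |G| = 19, so by Lagrange no subgroup of order 17 exists.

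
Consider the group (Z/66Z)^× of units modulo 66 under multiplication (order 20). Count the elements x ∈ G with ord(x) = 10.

12

Enumerating element orders in G gives 12 elements of order 10.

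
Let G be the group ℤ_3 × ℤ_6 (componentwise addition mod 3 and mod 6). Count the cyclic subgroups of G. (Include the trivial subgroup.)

10

Group the elements of G by the cyclic subgroup they generate; each cyclic subgroup of order d accounts for φ(d) elements.
Cyclic subgroups by order — order 1: 1; order 2: 1; order 3: 4; order 6: 4.
Total: 10.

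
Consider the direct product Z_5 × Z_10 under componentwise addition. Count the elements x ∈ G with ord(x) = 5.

An element (a,b) has order lcm(ord(a), ord(b)); count pairs with lcm equal to 5.
Enumerating gives 24 such elements.

24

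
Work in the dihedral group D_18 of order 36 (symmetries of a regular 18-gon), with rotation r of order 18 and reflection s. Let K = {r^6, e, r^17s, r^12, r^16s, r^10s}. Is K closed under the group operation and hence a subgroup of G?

No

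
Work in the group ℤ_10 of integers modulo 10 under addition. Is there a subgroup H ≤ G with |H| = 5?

5 | 10. A subgroup of order 5 is {0, 2, 4, 6, 8}.

Yes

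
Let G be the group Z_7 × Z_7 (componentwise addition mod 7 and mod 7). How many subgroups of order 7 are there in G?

|G| = 49 and 7 | 49, so subgroups of order 7 are possible by Lagrange.
The subgroups of order 7 are: {(0,0), (0,1), (0,2), (0,3), (0,4), (0,5), (0,6)}; {(0,0), (1,0), (2,0), (3,0), (4,0), (5,0), (6,0)}; {(0,0), (1,1), (2,2), (3,3), (4,4), (5,5), (6,6)}; {(0,0), (1,2), (2,4), (3,6), (4,1), (5,3), (6,5)}; … (8 in all).
So G has 8 subgroups of order 7.

8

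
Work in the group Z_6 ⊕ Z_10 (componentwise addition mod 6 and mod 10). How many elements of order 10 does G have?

An element (a,b) has order lcm(ord(a), ord(b)); count pairs with lcm equal to 10.
Enumerating gives 12 such elements.

12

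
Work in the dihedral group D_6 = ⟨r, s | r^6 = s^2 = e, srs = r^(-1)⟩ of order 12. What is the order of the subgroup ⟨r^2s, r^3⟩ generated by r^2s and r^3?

4

|⟨r^2s⟩| = 2 and |⟨r^3⟩| = 2, so |H| is a multiple of lcm(2, 2) = 2 and divides |G| = 12.
Closing under the operation: H = {e, r^3, r^2s, r^5s}, so |H| = 4.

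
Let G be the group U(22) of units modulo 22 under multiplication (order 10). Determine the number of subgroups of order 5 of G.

|G| = 10 and 5 | 10, so subgroups of order 5 are possible by Lagrange.
The subgroups of order 5 are: {1, 3, 5, 9, 15}.
So G has 1 subgroup of order 5.

1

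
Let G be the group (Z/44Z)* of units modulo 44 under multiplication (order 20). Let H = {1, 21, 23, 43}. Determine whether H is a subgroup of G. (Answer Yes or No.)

|H| = 4 divides |G| = 20, consistent with Lagrange.
H contains the identity, every element's inverse is in H, and H is closed under ·: it is a subgroup.

Yes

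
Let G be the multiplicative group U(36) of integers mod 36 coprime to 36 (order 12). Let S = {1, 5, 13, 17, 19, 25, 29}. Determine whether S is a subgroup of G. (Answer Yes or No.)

|S| = 7 does not divide |G| = 12, so by Lagrange S is not a subgroup.

No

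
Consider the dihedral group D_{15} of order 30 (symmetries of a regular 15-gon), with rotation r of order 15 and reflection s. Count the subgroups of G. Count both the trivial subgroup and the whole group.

28

|G| = 30, so by Lagrange every subgroup order divides 30. Divisors: 1, 2, 3, 5, 6, 10, 15, 30.
Subgroups by order — order 1: 1; order 2: 15; order 3: 1; order 5: 1; order 6: 5; order 10: 3; order 15: 1; order 30: 1.
Total: 1 + 15 + 1 + 1 + 5 + 3 + 1 + 1 = 28.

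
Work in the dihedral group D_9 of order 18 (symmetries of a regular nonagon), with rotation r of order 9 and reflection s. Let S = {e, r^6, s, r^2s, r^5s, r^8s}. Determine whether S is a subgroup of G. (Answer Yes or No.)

r^6 ∈ S but its inverse r^3 ∉ S, so S is not a subgroup.

No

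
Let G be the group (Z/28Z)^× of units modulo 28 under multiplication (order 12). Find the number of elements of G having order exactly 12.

0

No element of G has order 12 (even though 12 | 12).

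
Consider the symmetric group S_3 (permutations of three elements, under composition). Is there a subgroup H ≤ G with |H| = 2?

2 | 6. A subgroup of order 2 is {e, (1 2)}.

Yes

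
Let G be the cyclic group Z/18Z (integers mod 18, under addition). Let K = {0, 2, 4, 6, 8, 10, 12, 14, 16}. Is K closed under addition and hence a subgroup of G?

|K| = 9 divides |G| = 18, consistent with Lagrange.
K contains the identity, every element's inverse is in K, and K is closed under +: it is a subgroup.
In fact K = ⟨2⟩.

Yes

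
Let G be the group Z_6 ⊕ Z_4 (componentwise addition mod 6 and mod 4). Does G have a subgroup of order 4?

4 | 24. A subgroup of order 4 is {(0,0), (0,1), (0,2), (0,3)}.

Yes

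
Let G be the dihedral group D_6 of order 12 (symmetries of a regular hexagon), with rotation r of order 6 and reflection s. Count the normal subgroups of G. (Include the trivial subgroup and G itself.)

7

G has 16 subgroups. Checking conjugation-invariance by order — order 1: 1/1 normal; order 2: 1/7 normal; order 3: 1/1 normal; order 4: 0/3 normal; order 6: 3/3 normal; order 12: 1/1 normal.
Total normal subgroups: 7.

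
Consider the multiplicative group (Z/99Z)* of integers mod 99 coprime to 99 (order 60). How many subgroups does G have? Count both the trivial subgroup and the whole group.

20

|G| = 60, so by Lagrange every subgroup order divides 60. Divisors: 1, 2, 3, 4, 5, 6, 10, 12, 15, 20, 30, 60.
Subgroups by order — order 1: 1; order 2: 3; order 3: 1; order 4: 1; order 5: 1; order 6: 3; order 10: 3; order 12: 1; order 15: 1; order 20: 1; order 30: 3; order 60: 1.
Total: 1 + 3 + 1 + 1 + 1 + 3 + 3 + 1 + 1 + 1 + 3 + 1 = 20.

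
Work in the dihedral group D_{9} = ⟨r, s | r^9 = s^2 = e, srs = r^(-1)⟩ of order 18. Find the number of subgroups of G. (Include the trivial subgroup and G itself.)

|G| = 18, so by Lagrange every subgroup order divides 18. Divisors: 1, 2, 3, 6, 9, 18.
Subgroups by order — order 1: 1; order 2: 9; order 3: 1; order 6: 3; order 9: 1; order 18: 1.
Total: 1 + 9 + 1 + 3 + 1 + 1 = 16.

16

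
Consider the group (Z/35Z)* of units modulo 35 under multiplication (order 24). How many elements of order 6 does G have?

6

The elements of order 6 are: 4, 9, 19, 24, 26, 31.
That's 6.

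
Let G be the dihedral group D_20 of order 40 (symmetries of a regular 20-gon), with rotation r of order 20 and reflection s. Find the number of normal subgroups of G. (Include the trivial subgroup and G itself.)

G has 48 subgroups. Checking conjugation-invariance by order — order 1: 1/1 normal; order 2: 1/21 normal; order 4: 1/11 normal; order 5: 1/1 normal; order 8: 0/5 normal; order 10: 1/5 normal; order 20: 3/3 normal; order 40: 1/1 normal.
Total normal subgroups: 9.

9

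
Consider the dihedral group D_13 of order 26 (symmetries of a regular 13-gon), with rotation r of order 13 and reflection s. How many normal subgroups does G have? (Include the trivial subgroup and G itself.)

3

G has 16 subgroups. Checking conjugation-invariance by order — order 1: 1/1 normal; order 2: 0/13 normal; order 13: 1/1 normal; order 26: 1/1 normal.
Total normal subgroups: 3.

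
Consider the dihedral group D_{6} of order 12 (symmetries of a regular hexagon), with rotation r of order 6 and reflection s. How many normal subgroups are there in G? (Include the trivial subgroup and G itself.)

G has 16 subgroups. Checking conjugation-invariance by order — order 1: 1/1 normal; order 2: 1/7 normal; order 3: 1/1 normal; order 4: 0/3 normal; order 6: 3/3 normal; order 12: 1/1 normal.
Total normal subgroups: 7.

7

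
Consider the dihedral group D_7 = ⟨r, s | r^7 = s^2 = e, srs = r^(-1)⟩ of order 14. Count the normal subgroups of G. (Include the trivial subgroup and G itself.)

G has 10 subgroups. Checking conjugation-invariance by order — order 1: 1/1 normal; order 2: 0/7 normal; order 7: 1/1 normal; order 14: 1/1 normal.
Total normal subgroups: 3.

3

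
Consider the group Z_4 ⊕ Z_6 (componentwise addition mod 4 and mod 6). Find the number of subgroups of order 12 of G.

3

|G| = 24 and 12 | 24, so subgroups of order 12 are possible by Lagrange.
The subgroups of order 12 are: {(0,0), (0,1), (0,2), (0,3), (0,4), (0,5), (2,0), (2,1), (2,2), (2,3), (2,4), (2,5)}; {(0,0), (0,2), (0,4), (1,0), (1,2), (1,4), (2,0), (2,2), (2,4), (3,0), (3,2), (3,4)}; {(0,0), (0,2), (0,4), (1,1), (1,3), (1,5), (2,0), (2,2), (2,4), (3,1), (3,3), (3,5)}.
So G has 3 subgroups of order 12.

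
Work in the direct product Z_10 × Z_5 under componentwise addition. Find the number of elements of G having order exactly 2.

1

An element (a,b) has order lcm(ord(a), ord(b)); count pairs with lcm equal to 2.
Enumerating gives 1 such elements.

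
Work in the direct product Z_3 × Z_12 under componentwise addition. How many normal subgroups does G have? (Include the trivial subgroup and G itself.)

G is abelian, so every subgroup is normal.
G has 18 subgroups in total, hence 18 normal subgroups.

18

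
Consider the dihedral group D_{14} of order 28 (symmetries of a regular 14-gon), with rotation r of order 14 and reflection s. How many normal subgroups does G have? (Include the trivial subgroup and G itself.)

7

G has 28 subgroups. Checking conjugation-invariance by order — order 1: 1/1 normal; order 2: 1/15 normal; order 4: 0/7 normal; order 7: 1/1 normal; order 14: 3/3 normal; order 28: 1/1 normal.
Total normal subgroups: 7.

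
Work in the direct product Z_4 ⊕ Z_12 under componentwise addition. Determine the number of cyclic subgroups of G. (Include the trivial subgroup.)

20

Group the elements of G by the cyclic subgroup they generate; each cyclic subgroup of order d accounts for φ(d) elements.
Cyclic subgroups by order — order 1: 1; order 2: 3; order 3: 1; order 4: 6; order 6: 3; order 12: 6.
Total: 20.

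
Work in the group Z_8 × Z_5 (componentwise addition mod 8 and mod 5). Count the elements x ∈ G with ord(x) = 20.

An element (a,b) has order lcm(ord(a), ord(b)); count pairs with lcm equal to 20.
Enumerating gives 8 such elements.

8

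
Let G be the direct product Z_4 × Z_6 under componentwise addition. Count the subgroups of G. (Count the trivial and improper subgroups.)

|G| = 24, so by Lagrange every subgroup order divides 24. Divisors: 1, 2, 3, 4, 6, 8, 12, 24.
Subgroups by order — order 1: 1; order 2: 3; order 3: 1; order 4: 3; order 6: 3; order 8: 1; order 12: 3; order 24: 1.
Total: 1 + 3 + 1 + 3 + 3 + 1 + 3 + 1 = 16.

16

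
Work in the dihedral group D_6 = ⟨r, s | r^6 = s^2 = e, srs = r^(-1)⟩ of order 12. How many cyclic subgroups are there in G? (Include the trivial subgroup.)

10

Each element a generates a cyclic subgroup ⟨a⟩; distinct elements may generate the same one (a cyclic group of order d has φ(d) generators).
Cyclic subgroups by order — order 1: 1; order 2: 7; order 3: 1; order 6: 1.
Total: 10.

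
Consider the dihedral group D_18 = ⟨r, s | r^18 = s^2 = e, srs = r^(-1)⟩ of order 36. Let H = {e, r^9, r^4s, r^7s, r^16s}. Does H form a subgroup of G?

No

|H| = 5 does not divide |G| = 36, so by Lagrange H is not a subgroup.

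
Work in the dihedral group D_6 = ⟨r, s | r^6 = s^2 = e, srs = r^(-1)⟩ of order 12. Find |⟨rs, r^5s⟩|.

6

|⟨rs⟩| = 2 and |⟨r^5s⟩| = 2, so |H| is a multiple of lcm(2, 2) = 2 and divides |G| = 12.
Closing under the operation: H = {e, r^2, r^4, rs, r^3s, r^5s}, so |H| = 6.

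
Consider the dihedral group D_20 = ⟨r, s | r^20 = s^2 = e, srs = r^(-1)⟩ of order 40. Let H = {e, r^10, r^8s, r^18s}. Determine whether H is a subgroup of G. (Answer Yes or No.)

|H| = 4 divides |G| = 40, consistent with Lagrange.
H contains the identity, every element's inverse is in H, and H is closed under ·: it is a subgroup.

Yes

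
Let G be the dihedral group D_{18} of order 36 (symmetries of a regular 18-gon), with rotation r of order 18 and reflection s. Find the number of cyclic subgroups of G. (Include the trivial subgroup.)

24

Group the elements of G by the cyclic subgroup they generate; each cyclic subgroup of order d accounts for φ(d) elements.
Cyclic subgroups by order — order 1: 1; order 2: 19; order 3: 1; order 6: 1; order 9: 1; order 18: 1.
Total: 24.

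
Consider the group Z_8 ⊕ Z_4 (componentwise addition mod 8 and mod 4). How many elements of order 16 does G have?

An element (a,b) has order lcm(ord(a), ord(b)); count pairs with lcm equal to 16.
Enumerating gives 0 such elements.

0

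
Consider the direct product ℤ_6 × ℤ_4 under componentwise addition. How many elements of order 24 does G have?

0

An element (a,b) has order lcm(ord(a), ord(b)); count pairs with lcm equal to 24.
Enumerating gives 0 such elements.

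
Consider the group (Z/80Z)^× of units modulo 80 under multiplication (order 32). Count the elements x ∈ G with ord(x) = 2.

The elements of order 2 are: 9, 31, 39, 41, 49, 71, 79.
That's 7.

7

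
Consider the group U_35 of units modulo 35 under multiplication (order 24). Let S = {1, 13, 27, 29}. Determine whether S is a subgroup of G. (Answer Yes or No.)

Yes

|S| = 4 divides |G| = 24, consistent with Lagrange.
S contains the identity, every element's inverse is in S, and S is closed under ·: it is a subgroup.
In fact S = ⟨27⟩.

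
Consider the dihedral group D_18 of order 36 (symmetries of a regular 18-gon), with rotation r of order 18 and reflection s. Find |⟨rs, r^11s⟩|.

18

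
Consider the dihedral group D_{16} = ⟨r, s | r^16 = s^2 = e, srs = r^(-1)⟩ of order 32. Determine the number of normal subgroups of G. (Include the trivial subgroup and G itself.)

8

G has 36 subgroups. Checking conjugation-invariance by order — order 1: 1/1 normal; order 2: 1/17 normal; order 4: 1/9 normal; order 8: 1/5 normal; order 16: 3/3 normal; order 32: 1/1 normal.
Total normal subgroups: 8.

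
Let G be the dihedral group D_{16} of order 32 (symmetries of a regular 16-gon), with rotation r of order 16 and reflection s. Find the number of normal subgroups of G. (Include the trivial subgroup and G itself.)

8

G has 36 subgroups. Checking conjugation-invariance by order — order 1: 1/1 normal; order 2: 1/17 normal; order 4: 1/9 normal; order 8: 1/5 normal; order 16: 3/3 normal; order 32: 1/1 normal.
Total normal subgroups: 8.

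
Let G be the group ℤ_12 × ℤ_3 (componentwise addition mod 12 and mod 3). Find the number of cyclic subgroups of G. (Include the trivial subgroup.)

15

Each element a generates a cyclic subgroup ⟨a⟩; distinct elements may generate the same one (a cyclic group of order d has φ(d) generators).
Cyclic subgroups by order — order 1: 1; order 2: 1; order 3: 4; order 4: 1; order 6: 4; order 12: 4.
Total: 15.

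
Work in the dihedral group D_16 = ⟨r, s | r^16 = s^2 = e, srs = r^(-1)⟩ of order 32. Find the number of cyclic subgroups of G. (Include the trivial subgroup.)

21

Each element a generates a cyclic subgroup ⟨a⟩; distinct elements may generate the same one (a cyclic group of order d has φ(d) generators).
Cyclic subgroups by order — order 1: 1; order 2: 17; order 4: 1; order 8: 1; order 16: 1.
Total: 21.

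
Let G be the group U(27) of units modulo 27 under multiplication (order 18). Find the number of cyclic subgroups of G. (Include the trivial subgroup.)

6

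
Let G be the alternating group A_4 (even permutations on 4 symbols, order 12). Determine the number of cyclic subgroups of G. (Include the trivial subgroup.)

A cyclic subgroup of order d is generated by each of its φ(d) elements of order d, so the cyclic subgroups of order d number (#elements of order d)/φ(d).
Cyclic subgroups by order — order 1: 1; order 2: 3; order 3: 4.
Total: 8.

8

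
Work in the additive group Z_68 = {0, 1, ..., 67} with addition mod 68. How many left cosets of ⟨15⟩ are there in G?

1

|⟨15⟩| = 68 and |G| = 68.
By Lagrange, [G : H] = |G|/|H| = 68/68 = 1.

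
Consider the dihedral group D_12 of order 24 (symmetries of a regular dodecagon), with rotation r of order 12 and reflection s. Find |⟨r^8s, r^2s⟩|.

4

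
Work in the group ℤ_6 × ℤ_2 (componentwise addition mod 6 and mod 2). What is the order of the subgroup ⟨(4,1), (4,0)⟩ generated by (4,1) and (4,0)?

6

|⟨(4,1)⟩| = 6 and |⟨(4,0)⟩| = 3, so |H| is a multiple of lcm(6, 3) = 6 and divides |G| = 12.
Closing under the operation: H = {(0,0), (0,1), (2,0), (2,1), (4,0), (4,1)}, so |H| = 6.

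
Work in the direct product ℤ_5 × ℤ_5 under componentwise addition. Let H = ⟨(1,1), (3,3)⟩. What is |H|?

5

|⟨(1,1)⟩| = 5 and |⟨(3,3)⟩| = 5, so |H| is a multiple of lcm(5, 5) = 5 and divides |G| = 25.
Closing under the operation: H = {(0,0), (1,1), (2,2), (3,3), (4,4)}, so |H| = 5.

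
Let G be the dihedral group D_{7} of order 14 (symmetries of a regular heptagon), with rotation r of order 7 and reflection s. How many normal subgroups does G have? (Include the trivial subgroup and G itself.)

G has 10 subgroups. Checking conjugation-invariance by order — order 1: 1/1 normal; order 2: 0/7 normal; order 7: 1/1 normal; order 14: 1/1 normal.
Total normal subgroups: 3.

3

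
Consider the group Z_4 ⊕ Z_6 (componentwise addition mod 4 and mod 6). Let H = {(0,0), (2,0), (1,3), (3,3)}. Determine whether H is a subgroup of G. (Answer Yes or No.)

|H| = 4 divides |G| = 24, consistent with Lagrange.
H contains the identity, every element's inverse is in H, and H is closed under +: it is a subgroup.
In fact H = ⟨(3,3)⟩.

Yes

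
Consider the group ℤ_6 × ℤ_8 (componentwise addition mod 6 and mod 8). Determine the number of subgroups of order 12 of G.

3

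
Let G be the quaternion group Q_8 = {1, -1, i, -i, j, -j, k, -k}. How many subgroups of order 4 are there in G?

|G| = 8 and 4 | 8, so subgroups of order 4 are possible by Lagrange.
The subgroups of order 4 are: {1, -1, i, -i}; {1, -1, j, -j}; {1, -1, k, -k}.
So G has 3 subgroups of order 4.

3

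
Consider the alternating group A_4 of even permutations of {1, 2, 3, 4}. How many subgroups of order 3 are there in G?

4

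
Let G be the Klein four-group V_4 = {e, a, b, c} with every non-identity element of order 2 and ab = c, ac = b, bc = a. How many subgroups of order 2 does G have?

3

|G| = 4 and 2 | 4, so subgroups of order 2 are possible by Lagrange.
The subgroups of order 2 are: {e, a}; {e, b}; {e, c}.
So G has 3 subgroups of order 2.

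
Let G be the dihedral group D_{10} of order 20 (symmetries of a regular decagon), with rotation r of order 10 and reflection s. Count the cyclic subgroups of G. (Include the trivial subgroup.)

Each element a generates a cyclic subgroup ⟨a⟩; distinct elements may generate the same one (a cyclic group of order d has φ(d) generators).
Cyclic subgroups by order — order 1: 1; order 2: 11; order 5: 1; order 10: 1.
Total: 14.

14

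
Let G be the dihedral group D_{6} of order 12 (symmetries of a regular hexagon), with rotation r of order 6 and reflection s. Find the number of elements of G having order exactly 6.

The elements of order 6 are: r, r^5.
That's 2.

2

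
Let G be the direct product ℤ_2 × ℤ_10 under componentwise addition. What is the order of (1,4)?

10

The order of (1,4) in Z_2 × Z_10 is lcm(ord(1) in Z_2, ord(4) in Z_10).
ord(1) = 2 and ord(4) = 5, so |⟨(1,4)⟩| = lcm(2, 5) = 10.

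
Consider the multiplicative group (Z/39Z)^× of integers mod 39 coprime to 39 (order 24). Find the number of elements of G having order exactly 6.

The elements of order 6 are: 4, 10, 17, 23, 29, 35.
That's 6.

6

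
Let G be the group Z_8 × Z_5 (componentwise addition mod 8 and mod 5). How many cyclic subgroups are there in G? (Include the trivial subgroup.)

Group the elements of G by the cyclic subgroup they generate; each cyclic subgroup of order d accounts for φ(d) elements.
Cyclic subgroups by order — order 1: 1; order 2: 1; order 4: 1; order 5: 1; order 8: 1; order 10: 1; order 20: 1; order 40: 1.
Total: 8.

8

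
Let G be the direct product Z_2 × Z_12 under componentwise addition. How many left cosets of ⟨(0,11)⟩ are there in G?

|⟨(0,11)⟩| = 12 and |G| = 24.
By Lagrange, [G : H] = |G|/|H| = 24/12 = 2.

2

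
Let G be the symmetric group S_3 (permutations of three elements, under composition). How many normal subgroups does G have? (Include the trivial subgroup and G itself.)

G has 6 subgroups. Checking conjugation-invariance by order — order 1: 1/1 normal; order 2: 0/3 normal; order 3: 1/1 normal; order 6: 1/1 normal.
Total normal subgroups: 3.

3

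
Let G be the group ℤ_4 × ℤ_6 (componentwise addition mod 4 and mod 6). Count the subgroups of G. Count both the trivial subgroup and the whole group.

16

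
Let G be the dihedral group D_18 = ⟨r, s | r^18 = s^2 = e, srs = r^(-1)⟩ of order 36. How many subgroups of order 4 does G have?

9

|G| = 36 and 4 | 36, so subgroups of order 4 are possible by Lagrange.
The subgroups of order 4 are: {e, r^9, rs, r^10s}; {e, r^9, r^2s, r^11s}; {e, r^9, r^3s, r^12s}; {e, r^9, r^4s, r^13s}; … (9 in all).
So G has 9 subgroups of order 4.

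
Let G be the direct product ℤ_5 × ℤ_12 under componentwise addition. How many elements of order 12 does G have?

An element (a,b) has order lcm(ord(a), ord(b)); count pairs with lcm equal to 12.
Enumerating gives 4 such elements.

4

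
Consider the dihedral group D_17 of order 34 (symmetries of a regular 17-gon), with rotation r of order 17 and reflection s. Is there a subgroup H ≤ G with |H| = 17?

17 | 34. A subgroup of order 17 is {e, r, r^2, r^3, r^4, r^5, r^6, r^7, r^8, r^9, r^10, r^11, r^12, r^13, r^14, r^15, r^16}.

Yes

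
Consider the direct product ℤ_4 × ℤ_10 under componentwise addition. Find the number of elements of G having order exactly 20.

An element (a,b) has order lcm(ord(a), ord(b)); count pairs with lcm equal to 20.
Enumerating gives 16 such elements.

16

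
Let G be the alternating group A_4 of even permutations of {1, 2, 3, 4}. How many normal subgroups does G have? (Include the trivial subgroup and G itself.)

3

G has 10 subgroups. Checking conjugation-invariance by order — order 1: 1/1 normal; order 2: 0/3 normal; order 3: 0/4 normal; order 4: 1/1 normal; order 12: 1/1 normal.
Total normal subgroups: 3.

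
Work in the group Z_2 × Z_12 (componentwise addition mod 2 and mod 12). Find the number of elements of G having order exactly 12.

8

An element (a,b) has order lcm(ord(a), ord(b)); count pairs with lcm equal to 12.
Enumerating gives 8 such elements.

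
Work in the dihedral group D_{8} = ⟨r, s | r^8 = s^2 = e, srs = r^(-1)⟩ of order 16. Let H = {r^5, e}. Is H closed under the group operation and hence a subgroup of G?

No

r^5 ∈ H but its inverse r^3 ∉ H, so H is not a subgroup.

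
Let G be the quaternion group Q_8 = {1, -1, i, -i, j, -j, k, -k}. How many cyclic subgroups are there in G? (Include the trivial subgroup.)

A cyclic subgroup of order d is generated by each of its φ(d) elements of order d, so the cyclic subgroups of order d number (#elements of order d)/φ(d).
Cyclic subgroups by order — order 1: 1; order 2: 1; order 4: 3.
Total: 5.

5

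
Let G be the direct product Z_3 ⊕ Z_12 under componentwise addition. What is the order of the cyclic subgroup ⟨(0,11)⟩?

12

The order of (0,11) in Z_3 × Z_12 is lcm(ord(0) in Z_3, ord(11) in Z_12).
ord(0) = 1 and ord(11) = 12, so |⟨(0,11)⟩| = lcm(1, 12) = 12.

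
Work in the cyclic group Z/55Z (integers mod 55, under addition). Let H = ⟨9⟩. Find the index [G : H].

1

|⟨9⟩| = 55 and |G| = 55.
By Lagrange, [G : H] = |G|/|H| = 55/55 = 1.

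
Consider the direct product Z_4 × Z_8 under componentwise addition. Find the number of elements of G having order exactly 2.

3

An element (a,b) has order lcm(ord(a), ord(b)); count pairs with lcm equal to 2.
Enumerating gives 3 such elements.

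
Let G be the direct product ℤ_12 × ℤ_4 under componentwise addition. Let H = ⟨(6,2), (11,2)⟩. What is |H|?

24

|⟨(6,2)⟩| = 2 and |⟨(11,2)⟩| = 12, so |H| is a multiple of lcm(2, 12) = 12 and divides |G| = 48.
Closing under the operation: H = {(0,0), (0,2), (1,0), (1,2), (2,0), (2,2), (3,0), (3,2), (4,0), (4,2), (5,0), (5,2), (6,0), (6,2), (7,0), (7,2), (8,0), (8,2), (9,0), (9,2), (10,0), (10,2), (11,0), (11,2)}, so |H| = 24.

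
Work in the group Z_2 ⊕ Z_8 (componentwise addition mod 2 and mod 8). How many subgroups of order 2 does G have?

3

|G| = 16 and 2 | 16, so subgroups of order 2 are possible by Lagrange.
The subgroups of order 2 are: {(0,0), (0,4)}; {(0,0), (1,0)}; {(0,0), (1,4)}.
So G has 3 subgroups of order 2.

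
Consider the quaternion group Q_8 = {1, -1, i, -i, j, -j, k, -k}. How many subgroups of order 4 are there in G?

3

|G| = 8 and 4 | 8, so subgroups of order 4 are possible by Lagrange.
The subgroups of order 4 are: {1, -1, i, -i}; {1, -1, j, -j}; {1, -1, k, -k}.
So G has 3 subgroups of order 4.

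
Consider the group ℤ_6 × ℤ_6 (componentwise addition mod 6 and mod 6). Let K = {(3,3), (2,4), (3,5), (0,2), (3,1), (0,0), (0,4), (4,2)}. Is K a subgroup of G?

No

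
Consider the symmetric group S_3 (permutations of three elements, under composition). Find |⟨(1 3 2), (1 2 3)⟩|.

|⟨(1 3 2)⟩| = 3 and |⟨(1 2 3)⟩| = 3, so |H| is a multiple of lcm(3, 3) = 3 and divides |G| = 6.
Closing under the operation: H = {e, (1 2 3), (1 3 2)}, so |H| = 3.

3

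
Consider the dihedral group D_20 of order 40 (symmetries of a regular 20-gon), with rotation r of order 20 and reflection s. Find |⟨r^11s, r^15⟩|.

|⟨r^11s⟩| = 2 and |⟨r^15⟩| = 4, so |H| is a multiple of lcm(2, 4) = 4 and divides |G| = 40.
Closing under the operation: H = {e, r^5, r^10, r^15, rs, r^6s, r^11s, r^16s}, so |H| = 8.

8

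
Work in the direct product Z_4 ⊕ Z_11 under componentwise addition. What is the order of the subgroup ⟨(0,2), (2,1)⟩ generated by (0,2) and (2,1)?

22

|⟨(0,2)⟩| = 11 and |⟨(2,1)⟩| = 22, so |H| is a multiple of lcm(11, 22) = 22 and divides |G| = 44.
Closing under the operation: H = {(0,0), (0,1), (0,2), (0,3), (0,4), (0,5), (0,6), (0,7), (0,8), (0,9), (0,10), (2,0), (2,1), (2,2), (2,3), (2,4), (2,5), (2,6), (2,7), (2,8), (2,9), (2,10)}, so |H| = 22.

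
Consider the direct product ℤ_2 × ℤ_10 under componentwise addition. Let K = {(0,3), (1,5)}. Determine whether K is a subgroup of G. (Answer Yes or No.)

No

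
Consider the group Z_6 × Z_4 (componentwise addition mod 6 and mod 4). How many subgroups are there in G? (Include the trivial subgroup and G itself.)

|G| = 24, so by Lagrange every subgroup order divides 24. Divisors: 1, 2, 3, 4, 6, 8, 12, 24.
Subgroups by order — order 1: 1; order 2: 3; order 3: 1; order 4: 3; order 6: 3; order 8: 1; order 12: 3; order 24: 1.
Total: 1 + 3 + 1 + 3 + 3 + 1 + 3 + 1 = 16.

16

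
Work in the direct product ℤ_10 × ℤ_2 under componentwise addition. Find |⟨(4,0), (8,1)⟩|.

10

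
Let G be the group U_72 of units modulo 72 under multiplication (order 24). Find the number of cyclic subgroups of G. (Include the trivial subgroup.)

16

Group the elements of G by the cyclic subgroup they generate; each cyclic subgroup of order d accounts for φ(d) elements.
Cyclic subgroups by order — order 1: 1; order 2: 7; order 3: 1; order 6: 7.
Total: 16.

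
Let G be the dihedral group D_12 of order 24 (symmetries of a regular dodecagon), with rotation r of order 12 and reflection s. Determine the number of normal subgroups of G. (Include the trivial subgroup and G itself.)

9

G has 34 subgroups. Checking conjugation-invariance by order — order 1: 1/1 normal; order 2: 1/13 normal; order 3: 1/1 normal; order 4: 1/7 normal; order 6: 1/5 normal; order 8: 0/3 normal; order 12: 3/3 normal; order 24: 1/1 normal.
Total normal subgroups: 9.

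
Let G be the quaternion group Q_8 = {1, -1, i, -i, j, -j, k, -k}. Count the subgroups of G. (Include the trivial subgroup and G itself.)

6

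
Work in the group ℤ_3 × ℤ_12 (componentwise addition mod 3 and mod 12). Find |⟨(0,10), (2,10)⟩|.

18

|⟨(0,10)⟩| = 6 and |⟨(2,10)⟩| = 6, so |H| is a multiple of lcm(6, 6) = 6 and divides |G| = 36.
Closing under the operation: H = {(0,0), (0,2), (0,4), (0,6), (0,8), (0,10), (1,0), (1,2), (1,4), (1,6), (1,8), (1,10), (2,0), (2,2), (2,4), (2,6), (2,8), (2,10)}, so |H| = 18.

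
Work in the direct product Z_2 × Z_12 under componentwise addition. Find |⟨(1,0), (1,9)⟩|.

|⟨(1,0)⟩| = 2 and |⟨(1,9)⟩| = 4, so |H| is a multiple of lcm(2, 4) = 4 and divides |G| = 24.
Closing under the operation: H = {(0,0), (0,3), (0,6), (0,9), (1,0), (1,3), (1,6), (1,9)}, so |H| = 8.

8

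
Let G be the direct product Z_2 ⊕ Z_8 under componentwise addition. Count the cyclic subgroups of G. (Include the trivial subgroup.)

8

Group the elements of G by the cyclic subgroup they generate; each cyclic subgroup of order d accounts for φ(d) elements.
Cyclic subgroups by order — order 1: 1; order 2: 3; order 4: 2; order 8: 2.
Total: 8.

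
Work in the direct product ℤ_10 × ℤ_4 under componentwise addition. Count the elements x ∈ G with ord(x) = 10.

An element (a,b) has order lcm(ord(a), ord(b)); count pairs with lcm equal to 10.
Enumerating gives 12 such elements.

12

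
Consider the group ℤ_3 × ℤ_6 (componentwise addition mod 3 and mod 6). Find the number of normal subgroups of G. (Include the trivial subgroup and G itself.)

G is abelian, so every subgroup is normal.
G has 12 subgroups in total, hence 12 normal subgroups.

12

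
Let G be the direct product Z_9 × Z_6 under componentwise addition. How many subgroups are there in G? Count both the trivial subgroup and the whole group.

20

|G| = 54, so by Lagrange every subgroup order divides 54. Divisors: 1, 2, 3, 6, 9, 18, 27, 54.
Subgroups by order — order 1: 1; order 2: 1; order 3: 4; order 6: 4; order 9: 4; order 18: 4; order 27: 1; order 54: 1.
Total: 1 + 1 + 4 + 4 + 4 + 4 + 1 + 1 = 20.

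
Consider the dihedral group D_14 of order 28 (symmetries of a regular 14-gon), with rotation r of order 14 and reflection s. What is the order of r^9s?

2

Computing powers of r^9s: the smallest k with (r^9s)^k = e is k = 2.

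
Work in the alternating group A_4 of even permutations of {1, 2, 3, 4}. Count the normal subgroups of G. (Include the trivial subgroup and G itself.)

G has 10 subgroups. Checking conjugation-invariance by order — order 1: 1/1 normal; order 2: 0/3 normal; order 3: 0/4 normal; order 4: 1/1 normal; order 12: 1/1 normal.
Total normal subgroups: 3.

3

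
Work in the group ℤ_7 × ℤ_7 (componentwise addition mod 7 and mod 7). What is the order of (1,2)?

7

The order of (1,2) in Z_7 × Z_7 is lcm(ord(1) in Z_7, ord(2) in Z_7).
ord(1) = 7 and ord(2) = 7, so |⟨(1,2)⟩| = lcm(7, 7) = 7.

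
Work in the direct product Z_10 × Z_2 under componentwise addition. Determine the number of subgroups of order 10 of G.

3

|G| = 20 and 10 | 20, so subgroups of order 10 are possible by Lagrange.
The subgroups of order 10 are: {(0,0), (0,1), (2,0), (2,1), (4,0), (4,1), (6,0), (6,1), (8,0), (8,1)}; {(0,0), (1,0), (2,0), (3,0), (4,0), (5,0), (6,0), (7,0), (8,0), (9,0)}; {(0,0), (1,1), (2,0), (3,1), (4,0), (5,1), (6,0), (7,1), (8,0), (9,1)}.
So G has 3 subgroups of order 10.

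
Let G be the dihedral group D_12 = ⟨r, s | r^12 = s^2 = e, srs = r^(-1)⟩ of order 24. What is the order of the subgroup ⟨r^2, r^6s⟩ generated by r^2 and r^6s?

12

|⟨r^2⟩| = 6 and |⟨r^6s⟩| = 2, so |H| is a multiple of lcm(6, 2) = 6 and divides |G| = 24.
Closing under the operation: H = {e, r^2, r^4, r^6, r^8, r^10, s, r^2s, r^4s, r^6s, r^8s, r^10s}, so |H| = 12.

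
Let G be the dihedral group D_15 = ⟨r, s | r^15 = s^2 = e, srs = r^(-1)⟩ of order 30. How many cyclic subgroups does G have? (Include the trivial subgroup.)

19

Group the elements of G by the cyclic subgroup they generate; each cyclic subgroup of order d accounts for φ(d) elements.
Cyclic subgroups by order — order 1: 1; order 2: 15; order 3: 1; order 5: 1; order 15: 1.
Total: 19.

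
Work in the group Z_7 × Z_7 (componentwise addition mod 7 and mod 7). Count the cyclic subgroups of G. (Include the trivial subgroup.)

9

Each element a generates a cyclic subgroup ⟨a⟩; distinct elements may generate the same one (a cyclic group of order d has φ(d) generators).
Cyclic subgroups by order — order 1: 1; order 7: 8.
Total: 9.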